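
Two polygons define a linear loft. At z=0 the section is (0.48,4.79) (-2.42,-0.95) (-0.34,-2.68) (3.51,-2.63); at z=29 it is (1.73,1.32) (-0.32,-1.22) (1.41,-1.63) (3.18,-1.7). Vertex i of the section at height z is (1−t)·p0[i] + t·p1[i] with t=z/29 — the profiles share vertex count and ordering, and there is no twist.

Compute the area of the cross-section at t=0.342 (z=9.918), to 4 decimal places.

Area at t=0.342: 15.5155

Cross-section at t=0.342: each vertex is (1-t)·p0[i] + t·p1[i].
  v1: (1-0.342)·(0.48,4.79) + 0.342·(1.73,1.32) = (0.9075,3.6033)
  v2: (1-0.342)·(-2.42,-0.95) + 0.342·(-0.32,-1.22) = (-1.7018,-1.0423)
  v3: (1-0.342)·(-0.34,-2.68) + 0.342·(1.41,-1.63) = (0.2585,-2.3209)
  v4: (1-0.342)·(3.51,-2.63) + 0.342·(3.18,-1.7) = (3.3971,-2.3119)
Shoelace sum Σ(x_i·y_{i+1} − x_{i+1}·y_i):
  i=1: 0.9075·-1.0423 − -1.7018·3.6033 = +5.1861 (running +5.1861)
  i=2: -1.7018·-2.3209 − 0.2585·-1.0423 = +4.2192 (running +9.4053)
  i=3: 0.2585·-2.3119 − 3.3971·-2.3209 = +7.2868 (running +16.6920)
  i=4: 3.3971·3.6033 − 0.9075·-2.3119 = +14.3389 (running +31.0309)
Area = |Σ|/2 = |31.0309|/2 = 15.5155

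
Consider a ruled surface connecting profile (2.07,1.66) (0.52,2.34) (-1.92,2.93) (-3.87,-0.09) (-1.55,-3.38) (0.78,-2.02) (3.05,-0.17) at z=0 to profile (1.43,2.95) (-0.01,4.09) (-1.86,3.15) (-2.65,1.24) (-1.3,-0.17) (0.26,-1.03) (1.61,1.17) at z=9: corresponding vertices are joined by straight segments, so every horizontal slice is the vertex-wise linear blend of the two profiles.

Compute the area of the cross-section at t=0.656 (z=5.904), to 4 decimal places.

Area at t=0.656: 17.5685

Cross-section at t=0.656: each vertex is (1-t)·p0[i] + t·p1[i].
  v1: (1-0.656)·(2.07,1.66) + 0.656·(1.43,2.95) = (1.6502,2.5062)
  v2: (1-0.656)·(0.52,2.34) + 0.656·(-0.01,4.09) = (0.1723,3.4880)
  v3: (1-0.656)·(-1.92,2.93) + 0.656·(-1.86,3.15) = (-1.8806,3.0743)
  v4: (1-0.656)·(-3.87,-0.09) + 0.656·(-2.65,1.24) = (-3.0697,0.7825)
  v5: (1-0.656)·(-1.55,-3.38) + 0.656·(-1.3,-0.17) = (-1.3860,-1.2742)
  v6: (1-0.656)·(0.78,-2.02) + 0.656·(0.26,-1.03) = (0.4389,-1.3706)
  v7: (1-0.656)·(3.05,-0.17) + 0.656·(1.61,1.17) = (2.1054,0.7090)
Shoelace sum Σ(x_i·y_{i+1} − x_{i+1}·y_i):
  i=1: 1.6502·3.4880 − 0.1723·2.5062 = +5.3239 (running +5.3239)
  i=2: 0.1723·3.0743 − -1.8806·3.4880 = +7.0894 (running +12.4133)
  i=3: -1.8806·0.7825 − -3.0697·3.0743 = +7.9656 (running +20.3789)
  i=4: -3.0697·-1.2742 − -1.3860·0.7825 = +4.9960 (running +25.3750)
  i=5: -1.3860·-1.3706 − 0.4389·-1.2742 = +2.4588 (running +27.8338)
  i=6: 0.4389·0.7090 − 2.1054·-1.3706 = +3.1967 (running +31.0305)
  i=7: 2.1054·2.5062 − 1.6502·0.7090 = +4.1065 (running +35.1370)
Area = |Σ|/2 = |35.1370|/2 = 17.5685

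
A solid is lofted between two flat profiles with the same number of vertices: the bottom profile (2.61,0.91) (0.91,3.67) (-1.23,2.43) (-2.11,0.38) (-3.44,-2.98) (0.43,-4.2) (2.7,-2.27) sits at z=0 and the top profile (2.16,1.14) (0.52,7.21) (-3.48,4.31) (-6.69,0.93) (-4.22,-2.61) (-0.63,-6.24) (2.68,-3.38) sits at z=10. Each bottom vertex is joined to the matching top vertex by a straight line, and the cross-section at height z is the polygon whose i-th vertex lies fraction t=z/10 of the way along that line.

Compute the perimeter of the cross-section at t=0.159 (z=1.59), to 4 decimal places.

Cross-section at t=0.159: each vertex is (1-t)·p0[i] + t·p1[i].
  v1: (1-0.159)·(2.61,0.91) + 0.159·(2.16,1.14) = (2.5385,0.9466)
  v2: (1-0.159)·(0.91,3.67) + 0.159·(0.52,7.21) = (0.8480,4.2329)
  v3: (1-0.159)·(-1.23,2.43) + 0.159·(-3.48,4.31) = (-1.5877,2.7289)
  v4: (1-0.159)·(-2.11,0.38) + 0.159·(-6.69,0.93) = (-2.8382,0.4674)
  v5: (1-0.159)·(-3.44,-2.98) + 0.159·(-4.22,-2.61) = (-3.5640,-2.9212)
  v6: (1-0.159)·(0.43,-4.2) + 0.159·(-0.63,-6.24) = (0.2615,-4.5244)
  v7: (1-0.159)·(2.7,-2.27) + 0.159·(2.68,-3.38) = (2.6968,-2.4465)
Perimeter = Σ |v_{i+1} − v_i|:
  edge 1→2: √(-1.6905² + 3.2863²) = 3.6956 (running 3.6956)
  edge 2→3: √(-2.4357² + -1.5039²) = 2.8626 (running 6.5582)
  edge 3→4: √(-1.2505² + -2.2615²) = 2.5842 (running 9.1424)
  edge 4→5: √(-0.7258² + -3.3886²) = 3.4655 (running 12.6079)
  edge 5→6: √(3.8255² + -1.6032²) = 4.1478 (running 16.7557)
  edge 6→7: √(2.4354² + 2.0779²) = 3.2013 (running 19.9570)
  edge 7→1: √(-0.1584² + 3.3931²) = 3.3968 (running 23.3538)
Perimeter = 23.3538

Perimeter at t=0.159: 23.3538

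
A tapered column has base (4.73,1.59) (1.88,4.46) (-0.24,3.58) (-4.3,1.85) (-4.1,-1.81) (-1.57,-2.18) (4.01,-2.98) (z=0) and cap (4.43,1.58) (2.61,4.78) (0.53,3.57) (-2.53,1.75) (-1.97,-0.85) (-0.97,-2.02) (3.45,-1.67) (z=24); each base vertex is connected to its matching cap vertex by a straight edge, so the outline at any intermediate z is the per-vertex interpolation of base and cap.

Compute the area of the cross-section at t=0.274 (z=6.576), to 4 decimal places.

Area at t=0.274: 43.4380

Cross-section at t=0.274: each vertex is (1-t)·p0[i] + t·p1[i].
  v1: (1-0.274)·(4.73,1.59) + 0.274·(4.43,1.58) = (4.6478,1.5873)
  v2: (1-0.274)·(1.88,4.46) + 0.274·(2.61,4.78) = (2.0800,4.5477)
  v3: (1-0.274)·(-0.24,3.58) + 0.274·(0.53,3.57) = (-0.0290,3.5773)
  v4: (1-0.274)·(-4.3,1.85) + 0.274·(-2.53,1.75) = (-3.8150,1.8226)
  v5: (1-0.274)·(-4.1,-1.81) + 0.274·(-1.97,-0.85) = (-3.5164,-1.5470)
  v6: (1-0.274)·(-1.57,-2.18) + 0.274·(-0.97,-2.02) = (-1.4056,-2.1362)
  v7: (1-0.274)·(4.01,-2.98) + 0.274·(3.45,-1.67) = (3.8566,-2.6211)
Shoelace sum Σ(x_i·y_{i+1} − x_{i+1}·y_i):
  i=1: 4.6478·4.5477 − 2.0800·1.5873 = +17.8352 (running +17.8352)
  i=2: 2.0800·3.5773 − -0.0290·4.5477 = +7.5727 (running +25.4079)
  i=3: -0.0290·1.8226 − -3.8150·3.5773 = +13.5944 (running +39.0023)
  i=4: -3.8150·-1.5470 − -3.5164·1.8226 = +12.3106 (running +51.3130)
  i=5: -3.5164·-2.1362 − -1.4056·-1.5470 = +5.3371 (running +56.6501)
  i=6: -1.4056·-2.6211 − 3.8566·-2.1362 = +11.9224 (running +68.5725)
  i=7: 3.8566·1.5873 − 4.6478·-2.6211 = +18.3035 (running +86.8760)
Area = |Σ|/2 = |86.8760|/2 = 43.4380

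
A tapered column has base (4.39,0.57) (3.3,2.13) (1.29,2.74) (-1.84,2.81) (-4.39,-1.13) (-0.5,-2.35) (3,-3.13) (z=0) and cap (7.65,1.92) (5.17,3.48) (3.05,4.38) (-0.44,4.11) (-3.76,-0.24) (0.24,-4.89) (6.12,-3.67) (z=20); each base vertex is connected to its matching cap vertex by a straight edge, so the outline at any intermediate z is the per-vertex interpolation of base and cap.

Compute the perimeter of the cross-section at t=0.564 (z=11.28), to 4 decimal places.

Perimeter at t=0.564: 28.0128

Cross-section at t=0.564: each vertex is (1-t)·p0[i] + t·p1[i].
  v1: (1-0.564)·(4.39,0.57) + 0.564·(7.65,1.92) = (6.2286,1.3314)
  v2: (1-0.564)·(3.3,2.13) + 0.564·(5.17,3.48) = (4.3547,2.8914)
  v3: (1-0.564)·(1.29,2.74) + 0.564·(3.05,4.38) = (2.2826,3.6650)
  v4: (1-0.564)·(-1.84,2.81) + 0.564·(-0.44,4.11) = (-1.0504,3.5432)
  v5: (1-0.564)·(-4.39,-1.13) + 0.564·(-3.76,-0.24) = (-4.0347,-0.6280)
  v6: (1-0.564)·(-0.5,-2.35) + 0.564·(0.24,-4.89) = (-0.0826,-3.7826)
  v7: (1-0.564)·(3,-3.13) + 0.564·(6.12,-3.67) = (4.7597,-3.4346)
Perimeter = Σ |v_{i+1} − v_i|:
  edge 1→2: √(-1.8740² + 1.5600²) = 2.4383 (running 2.4383)
  edge 2→3: √(-2.0720² + 0.7736²) = 2.2117 (running 4.6500)
  edge 3→4: √(-3.3330² + -0.1218²) = 3.3353 (running 7.9853)
  edge 4→5: √(-2.9843² + -4.1712²) = 5.1289 (running 13.1142)
  edge 5→6: √(3.9520² + -3.1545²) = 5.0566 (running 18.1708)
  edge 6→7: √(4.8423² + 0.3480²) = 4.8548 (running 23.0256)
  edge 7→1: √(1.4690² + 4.7660²) = 4.9872 (running 28.0128)
Perimeter = 28.0128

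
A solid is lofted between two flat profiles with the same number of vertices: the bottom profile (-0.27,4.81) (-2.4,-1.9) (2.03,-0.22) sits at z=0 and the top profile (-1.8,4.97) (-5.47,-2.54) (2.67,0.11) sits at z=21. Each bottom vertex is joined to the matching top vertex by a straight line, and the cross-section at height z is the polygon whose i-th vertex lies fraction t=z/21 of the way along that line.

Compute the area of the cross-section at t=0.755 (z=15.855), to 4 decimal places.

Area at t=0.755: 22.4724

Cross-section at t=0.755: each vertex is (1-t)·p0[i] + t·p1[i].
  v1: (1-0.755)·(-0.27,4.81) + 0.755·(-1.8,4.97) = (-1.4251,4.9308)
  v2: (1-0.755)·(-2.4,-1.9) + 0.755·(-5.47,-2.54) = (-4.7179,-2.3832)
  v3: (1-0.755)·(2.03,-0.22) + 0.755·(2.67,0.11) = (2.5132,0.0292)
Shoelace sum Σ(x_i·y_{i+1} − x_{i+1}·y_i):
  i=1: -1.4251·-2.3832 − -4.7179·4.9308 = +26.6592 (running +26.6592)
  i=2: -4.7179·0.0292 − 2.5132·-2.3832 = +5.8519 (running +32.5111)
  i=3: 2.5132·4.9308 − -1.4251·0.0292 = +12.4336 (running +44.9448)
Area = |Σ|/2 = |44.9448|/2 = 22.4724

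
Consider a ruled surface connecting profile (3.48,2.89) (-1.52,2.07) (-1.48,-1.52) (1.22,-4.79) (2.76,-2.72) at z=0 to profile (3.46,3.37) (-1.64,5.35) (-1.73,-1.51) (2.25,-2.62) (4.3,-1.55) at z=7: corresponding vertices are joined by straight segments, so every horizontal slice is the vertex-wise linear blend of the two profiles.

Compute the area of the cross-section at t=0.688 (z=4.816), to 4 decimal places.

Cross-section at t=0.688: each vertex is (1-t)·p0[i] + t·p1[i].
  v1: (1-0.688)·(3.48,2.89) + 0.688·(3.46,3.37) = (3.4662,3.2202)
  v2: (1-0.688)·(-1.52,2.07) + 0.688·(-1.64,5.35) = (-1.6026,4.3266)
  v3: (1-0.688)·(-1.48,-1.52) + 0.688·(-1.73,-1.51) = (-1.6520,-1.5131)
  v4: (1-0.688)·(1.22,-4.79) + 0.688·(2.25,-2.62) = (1.9286,-3.2970)
  v5: (1-0.688)·(2.76,-2.72) + 0.688·(4.3,-1.55) = (3.8195,-1.9150)
Shoelace sum Σ(x_i·y_{i+1} − x_{i+1}·y_i):
  i=1: 3.4662·4.3266 − -1.6026·3.2202 = +20.1578 (running +20.1578)
  i=2: -1.6026·-1.5131 − -1.6520·4.3266 = +9.5725 (running +29.7303)
  i=3: -1.6520·-3.2970 − 1.9286·-1.5131 = +8.3650 (running +38.0952)
  i=4: 1.9286·-1.9150 − 3.8195·-3.2970 = +8.8997 (running +46.9949)
  i=5: 3.8195·3.2202 − 3.4662·-1.9150 = +18.9378 (running +65.9327)
Area = |Σ|/2 = |65.9327|/2 = 32.9663

Area at t=0.688: 32.9663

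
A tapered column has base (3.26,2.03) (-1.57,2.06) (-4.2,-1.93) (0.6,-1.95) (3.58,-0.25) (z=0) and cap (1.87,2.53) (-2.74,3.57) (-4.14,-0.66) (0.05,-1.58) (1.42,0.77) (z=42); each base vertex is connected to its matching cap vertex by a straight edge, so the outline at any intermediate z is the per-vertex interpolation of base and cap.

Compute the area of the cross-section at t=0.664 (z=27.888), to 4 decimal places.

Cross-section at t=0.664: each vertex is (1-t)·p0[i] + t·p1[i].
  v1: (1-0.664)·(3.26,2.03) + 0.664·(1.87,2.53) = (2.3370,2.3620)
  v2: (1-0.664)·(-1.57,2.06) + 0.664·(-2.74,3.57) = (-2.3469,3.0626)
  v3: (1-0.664)·(-4.2,-1.93) + 0.664·(-4.14,-0.66) = (-4.1602,-1.0867)
  v4: (1-0.664)·(0.6,-1.95) + 0.664·(0.05,-1.58) = (0.2348,-1.7043)
  v5: (1-0.664)·(3.58,-0.25) + 0.664·(1.42,0.77) = (2.1458,0.4273)
Shoelace sum Σ(x_i·y_{i+1} − x_{i+1}·y_i):
  i=1: 2.3370·3.0626 − -2.3469·2.3620 = +12.7008 (running +12.7008)
  i=2: -2.3469·-1.0867 − -4.1602·3.0626 = +15.2915 (running +27.9923)
  i=3: -4.1602·-1.7043 − 0.2348·-1.0867 = +7.3454 (running +35.3377)
  i=4: 0.2348·0.4273 − 2.1458·-1.7043 = +3.7574 (running +39.0951)
  i=5: 2.1458·2.3620 − 2.3370·0.4273 = +4.0697 (running +43.1648)
Area = |Σ|/2 = |43.1648|/2 = 21.5824

Area at t=0.664: 21.5824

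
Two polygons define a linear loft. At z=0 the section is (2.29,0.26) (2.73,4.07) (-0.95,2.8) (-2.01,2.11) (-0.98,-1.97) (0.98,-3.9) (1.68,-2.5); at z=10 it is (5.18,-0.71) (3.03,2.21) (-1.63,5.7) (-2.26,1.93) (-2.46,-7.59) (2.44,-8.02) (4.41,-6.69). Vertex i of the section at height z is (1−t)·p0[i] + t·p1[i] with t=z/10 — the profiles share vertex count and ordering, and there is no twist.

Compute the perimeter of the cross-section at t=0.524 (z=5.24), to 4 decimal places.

Cross-section at t=0.524: each vertex is (1-t)·p0[i] + t·p1[i].
  v1: (1-0.524)·(2.29,0.26) + 0.524·(5.18,-0.71) = (3.8044,-0.2483)
  v2: (1-0.524)·(2.73,4.07) + 0.524·(3.03,2.21) = (2.8872,3.0954)
  v3: (1-0.524)·(-0.95,2.8) + 0.524·(-1.63,5.7) = (-1.3063,4.3196)
  v4: (1-0.524)·(-2.01,2.11) + 0.524·(-2.26,1.93) = (-2.1410,2.0157)
  v5: (1-0.524)·(-0.98,-1.97) + 0.524·(-2.46,-7.59) = (-1.7555,-4.9149)
  v6: (1-0.524)·(0.98,-3.9) + 0.524·(2.44,-8.02) = (1.7450,-6.0589)
  v7: (1-0.524)·(1.68,-2.5) + 0.524·(4.41,-6.69) = (3.1105,-4.6956)
Perimeter = Σ |v_{i+1} − v_i|:
  edge 1→2: √(-0.9172² + 3.3436²) = 3.4671 (running 3.4671)
  edge 2→3: √(-4.1935² + 1.2242²) = 4.3686 (running 7.8357)
  edge 3→4: √(-0.8347² + -2.3039²) = 2.4505 (running 10.2862)
  edge 4→5: √(0.3855² + -6.9306²) = 6.9413 (running 17.2274)
  edge 5→6: √(3.5006² + -1.1440²) = 3.6828 (running 20.9102)
  edge 6→7: √(1.3655² + 1.3633²) = 1.9296 (running 22.8397)
  edge 7→1: √(0.6938² + 4.4473²) = 4.5011 (running 27.3408)
Perimeter = 27.3408

Perimeter at t=0.524: 27.3408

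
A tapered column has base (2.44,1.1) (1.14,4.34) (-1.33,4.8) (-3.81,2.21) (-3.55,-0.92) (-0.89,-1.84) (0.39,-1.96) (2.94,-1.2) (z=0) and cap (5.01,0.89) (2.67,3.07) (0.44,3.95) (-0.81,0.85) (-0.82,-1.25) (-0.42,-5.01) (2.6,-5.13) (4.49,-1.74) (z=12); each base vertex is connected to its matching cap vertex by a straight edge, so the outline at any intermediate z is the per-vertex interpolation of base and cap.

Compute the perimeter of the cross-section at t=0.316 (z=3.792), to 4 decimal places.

Perimeter at t=0.316: 21.8007

Cross-section at t=0.316: each vertex is (1-t)·p0[i] + t·p1[i].
  v1: (1-0.316)·(2.44,1.1) + 0.316·(5.01,0.89) = (3.2521,1.0336)
  v2: (1-0.316)·(1.14,4.34) + 0.316·(2.67,3.07) = (1.6235,3.9387)
  v3: (1-0.316)·(-1.33,4.8) + 0.316·(0.44,3.95) = (-0.7707,4.5314)
  v4: (1-0.316)·(-3.81,2.21) + 0.316·(-0.81,0.85) = (-2.8620,1.7802)
  v5: (1-0.316)·(-3.55,-0.92) + 0.316·(-0.82,-1.25) = (-2.6873,-1.0243)
  v6: (1-0.316)·(-0.89,-1.84) + 0.316·(-0.42,-5.01) = (-0.7415,-2.8417)
  v7: (1-0.316)·(0.39,-1.96) + 0.316·(2.6,-5.13) = (1.0884,-2.9617)
  v8: (1-0.316)·(2.94,-1.2) + 0.316·(4.49,-1.74) = (3.4298,-1.3706)
Perimeter = Σ |v_{i+1} − v_i|:
  edge 1→2: √(-1.6286² + 2.9050²) = 3.3304 (running 3.3304)
  edge 2→3: √(-2.3942² + 0.5927²) = 2.4664 (running 5.7969)
  edge 3→4: √(-2.0913² + -2.7512²) = 3.4558 (running 9.2527)
  edge 4→5: √(0.1747² + -2.8045²) = 2.8100 (running 12.0626)
  edge 5→6: √(1.9458² + -1.8174²) = 2.6626 (running 14.7252)
  edge 6→7: √(1.8298² + -0.1200²) = 1.8338 (running 16.5590)
  edge 7→8: √(2.3414² + 1.5911²) = 2.8309 (running 19.3898)
  edge 8→1: √(-0.1777² + 2.4043²) = 2.4108 (running 21.8007)
Perimeter = 21.8007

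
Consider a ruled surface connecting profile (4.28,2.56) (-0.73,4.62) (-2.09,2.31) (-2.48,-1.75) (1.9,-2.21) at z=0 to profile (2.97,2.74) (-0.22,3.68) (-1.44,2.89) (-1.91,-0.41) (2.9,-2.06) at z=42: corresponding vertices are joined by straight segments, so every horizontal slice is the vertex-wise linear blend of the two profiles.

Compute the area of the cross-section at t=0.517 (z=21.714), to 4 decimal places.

Area at t=0.517: 25.5164

Cross-section at t=0.517: each vertex is (1-t)·p0[i] + t·p1[i].
  v1: (1-0.517)·(4.28,2.56) + 0.517·(2.97,2.74) = (3.6027,2.6531)
  v2: (1-0.517)·(-0.73,4.62) + 0.517·(-0.22,3.68) = (-0.4663,4.1340)
  v3: (1-0.517)·(-2.09,2.31) + 0.517·(-1.44,2.89) = (-1.7539,2.6099)
  v4: (1-0.517)·(-2.48,-1.75) + 0.517·(-1.91,-0.41) = (-2.1853,-1.0572)
  v5: (1-0.517)·(1.9,-2.21) + 0.517·(2.9,-2.06) = (2.4170,-2.1324)
Shoelace sum Σ(x_i·y_{i+1} − x_{i+1}·y_i):
  i=1: 3.6027·4.1340 − -0.4663·2.6531 = +16.1310 (running +16.1310)
  i=2: -0.4663·2.6099 − -1.7539·4.1340 = +6.0338 (running +22.1648)
  i=3: -1.7539·-1.0572 − -2.1853·2.6099 = +7.5577 (running +29.7224)
  i=4: -2.1853·-2.1324 − 2.4170·-1.0572 = +7.2154 (running +36.9378)
  i=5: 2.4170·2.6531 − 3.6027·-2.1324 = +14.0951 (running +51.0329)
Area = |Σ|/2 = |51.0329|/2 = 25.5164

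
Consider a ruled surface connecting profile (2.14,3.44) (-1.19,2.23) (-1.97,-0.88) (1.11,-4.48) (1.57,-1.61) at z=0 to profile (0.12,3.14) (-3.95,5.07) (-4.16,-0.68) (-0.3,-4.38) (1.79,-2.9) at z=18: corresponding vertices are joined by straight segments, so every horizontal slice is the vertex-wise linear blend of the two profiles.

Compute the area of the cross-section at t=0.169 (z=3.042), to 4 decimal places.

Cross-section at t=0.169: each vertex is (1-t)·p0[i] + t·p1[i].
  v1: (1-0.169)·(2.14,3.44) + 0.169·(0.12,3.14) = (1.7986,3.3893)
  v2: (1-0.169)·(-1.19,2.23) + 0.169·(-3.95,5.07) = (-1.6564,2.7100)
  v3: (1-0.169)·(-1.97,-0.88) + 0.169·(-4.16,-0.68) = (-2.3401,-0.8462)
  v4: (1-0.169)·(1.11,-4.48) + 0.169·(-0.3,-4.38) = (0.8717,-4.4631)
  v5: (1-0.169)·(1.57,-1.61) + 0.169·(1.79,-2.9) = (1.6072,-1.8280)
Shoelace sum Σ(x_i·y_{i+1} − x_{i+1}·y_i):
  i=1: 1.7986·2.7100 − -1.6564·3.3893 = +10.4884 (running +10.4884)
  i=2: -1.6564·-0.8462 − -2.3401·2.7100 = +7.7433 (running +18.2316)
  i=3: -2.3401·-4.4631 − 0.8717·-0.8462 = +11.1818 (running +29.4134)
  i=4: 0.8717·-1.8280 − 1.6072·-4.4631 = +5.5795 (running +34.9929)
  i=5: 1.6072·3.3893 − 1.7986·-1.8280 = +8.7351 (running +43.7281)
Area = |Σ|/2 = |43.7281|/2 = 21.8640

Area at t=0.169: 21.8640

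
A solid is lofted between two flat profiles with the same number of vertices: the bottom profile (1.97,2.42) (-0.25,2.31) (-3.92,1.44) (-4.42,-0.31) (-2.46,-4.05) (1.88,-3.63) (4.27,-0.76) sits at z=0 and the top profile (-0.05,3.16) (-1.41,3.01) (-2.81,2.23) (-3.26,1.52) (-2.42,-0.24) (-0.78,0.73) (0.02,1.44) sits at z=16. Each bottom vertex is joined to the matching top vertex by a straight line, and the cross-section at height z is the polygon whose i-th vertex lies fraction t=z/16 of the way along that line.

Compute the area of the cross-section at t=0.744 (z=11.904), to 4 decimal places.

Area at t=0.744: 13.0045

Cross-section at t=0.744: each vertex is (1-t)·p0[i] + t·p1[i].
  v1: (1-0.744)·(1.97,2.42) + 0.744·(-0.05,3.16) = (0.4671,2.9706)
  v2: (1-0.744)·(-0.25,2.31) + 0.744·(-1.41,3.01) = (-1.1130,2.8308)
  v3: (1-0.744)·(-3.92,1.44) + 0.744·(-2.81,2.23) = (-3.0942,2.0278)
  v4: (1-0.744)·(-4.42,-0.31) + 0.744·(-3.26,1.52) = (-3.5570,1.0515)
  v5: (1-0.744)·(-2.46,-4.05) + 0.744·(-2.42,-0.24) = (-2.4302,-1.2154)
  v6: (1-0.744)·(1.88,-3.63) + 0.744·(-0.78,0.73) = (-0.0990,-0.3862)
  v7: (1-0.744)·(4.27,-0.76) + 0.744·(0.02,1.44) = (1.1080,0.8768)
Shoelace sum Σ(x_i·y_{i+1} − x_{i+1}·y_i):
  i=1: 0.4671·2.8308 − -1.1130·2.9706 = +4.6287 (running +4.6287)
  i=2: -1.1130·2.0278 − -3.0942·2.8308 = +6.5020 (running +11.1306)
  i=3: -3.0942·1.0515 − -3.5570·2.0278 = +3.9591 (running +15.0897)
  i=4: -3.5570·-1.2154 − -2.4302·1.0515 = +6.8784 (running +21.9682)
  i=5: -2.4302·-0.3862 − -0.0990·-1.2154 = +0.8181 (running +22.7863)
  i=6: -0.0990·0.8768 − 1.1080·-0.3862 = +0.3410 (running +23.1273)
  i=7: 1.1080·2.9706 − 0.4671·0.8768 = +2.8818 (running +26.0091)
Area = |Σ|/2 = |26.0091|/2 = 13.0045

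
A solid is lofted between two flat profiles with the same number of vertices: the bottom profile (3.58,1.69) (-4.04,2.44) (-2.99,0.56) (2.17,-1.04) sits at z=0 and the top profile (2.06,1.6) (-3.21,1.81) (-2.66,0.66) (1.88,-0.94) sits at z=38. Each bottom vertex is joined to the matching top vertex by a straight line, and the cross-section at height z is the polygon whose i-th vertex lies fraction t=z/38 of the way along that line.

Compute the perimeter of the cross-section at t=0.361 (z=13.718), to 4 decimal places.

Cross-section at t=0.361: each vertex is (1-t)·p0[i] + t·p1[i].
  v1: (1-0.361)·(3.58,1.69) + 0.361·(2.06,1.6) = (3.0313,1.6575)
  v2: (1-0.361)·(-4.04,2.44) + 0.361·(-3.21,1.81) = (-3.7404,2.2126)
  v3: (1-0.361)·(-2.99,0.56) + 0.361·(-2.66,0.66) = (-2.8709,0.5961)
  v4: (1-0.361)·(2.17,-1.04) + 0.361·(1.88,-0.94) = (2.0653,-1.0039)
Perimeter = Σ |v_{i+1} − v_i|:
  edge 1→2: √(-6.7716² + 0.5551²) = 6.7944 (running 6.7944)
  edge 2→3: √(0.8695² + -1.6165²) = 1.8355 (running 8.6298)
  edge 3→4: √(4.9362² + -1.6000²) = 5.1890 (running 13.8189)
  edge 4→1: √(0.9660² + 2.6614²) = 2.8313 (running 16.6501)
Perimeter = 16.6501

Perimeter at t=0.361: 16.6501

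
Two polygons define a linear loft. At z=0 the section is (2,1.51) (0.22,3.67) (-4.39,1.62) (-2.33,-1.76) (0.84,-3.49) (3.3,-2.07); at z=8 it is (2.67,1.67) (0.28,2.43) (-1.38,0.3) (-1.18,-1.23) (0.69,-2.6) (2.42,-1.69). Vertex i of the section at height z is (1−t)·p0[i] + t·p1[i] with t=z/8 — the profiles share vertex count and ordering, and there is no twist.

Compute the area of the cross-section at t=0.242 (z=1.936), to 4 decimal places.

Cross-section at t=0.242: each vertex is (1-t)·p0[i] + t·p1[i].
  v1: (1-0.242)·(2,1.51) + 0.242·(2.67,1.67) = (2.1621,1.5487)
  v2: (1-0.242)·(0.22,3.67) + 0.242·(0.28,2.43) = (0.2345,3.3699)
  v3: (1-0.242)·(-4.39,1.62) + 0.242·(-1.38,0.3) = (-3.6616,1.3006)
  v4: (1-0.242)·(-2.33,-1.76) + 0.242·(-1.18,-1.23) = (-2.0517,-1.6317)
  v5: (1-0.242)·(0.84,-3.49) + 0.242·(0.69,-2.6) = (0.8037,-3.2746)
  v6: (1-0.242)·(3.3,-2.07) + 0.242·(2.42,-1.69) = (3.0870,-1.9780)
Shoelace sum Σ(x_i·y_{i+1} − x_{i+1}·y_i):
  i=1: 2.1621·3.3699 − 0.2345·1.5487 = +6.9230 (running +6.9230)
  i=2: 0.2345·1.3006 − -3.6616·3.3699 = +12.6442 (running +19.5673)
  i=3: -3.6616·-1.6317 − -2.0517·1.3006 = +8.6431 (running +28.2104)
  i=4: -2.0517·-3.2746 − 0.8037·-1.6317 = +8.0300 (running +36.2403)
  i=5: 0.8037·-1.9780 − 3.0870·-3.2746 = +8.5191 (running +44.7595)
  i=6: 3.0870·1.5487 − 2.1621·-1.9780 = +9.0578 (running +53.8172)
Area = |Σ|/2 = |53.8172|/2 = 26.9086

Area at t=0.242: 26.9086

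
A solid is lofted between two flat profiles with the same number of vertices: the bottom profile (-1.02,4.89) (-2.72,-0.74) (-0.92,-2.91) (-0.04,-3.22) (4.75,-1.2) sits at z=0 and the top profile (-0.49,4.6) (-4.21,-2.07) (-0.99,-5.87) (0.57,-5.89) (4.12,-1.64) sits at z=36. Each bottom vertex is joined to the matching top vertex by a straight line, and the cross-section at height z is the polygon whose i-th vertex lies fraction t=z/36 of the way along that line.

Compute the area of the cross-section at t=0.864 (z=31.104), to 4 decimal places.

Cross-section at t=0.864: each vertex is (1-t)·p0[i] + t·p1[i].
  v1: (1-0.864)·(-1.02,4.89) + 0.864·(-0.49,4.6) = (-0.5621,4.6394)
  v2: (1-0.864)·(-2.72,-0.74) + 0.864·(-4.21,-2.07) = (-4.0074,-1.8891)
  v3: (1-0.864)·(-0.92,-2.91) + 0.864·(-0.99,-5.87) = (-0.9805,-5.4674)
  v4: (1-0.864)·(-0.04,-3.22) + 0.864·(0.57,-5.89) = (0.4870,-5.5269)
  v5: (1-0.864)·(4.75,-1.2) + 0.864·(4.12,-1.64) = (4.2057,-1.5802)
Shoelace sum Σ(x_i·y_{i+1} − x_{i+1}·y_i):
  i=1: -0.5621·-1.8891 − -4.0074·4.6394 = +19.6537 (running +19.6537)
  i=2: -4.0074·-5.4674 − -0.9805·-1.8891 = +20.0578 (running +39.7115)
  i=3: -0.9805·-5.5269 − 0.4870·-5.4674 = +8.0819 (running +47.7934)
  i=4: 0.4870·-1.5802 − 4.2057·-5.5269 = +22.4747 (running +70.2680)
  i=5: 4.2057·4.6394 − -0.5621·-1.5802 = +18.6238 (running +88.8919)
Area = |Σ|/2 = |88.8919|/2 = 44.4459

Area at t=0.864: 44.4459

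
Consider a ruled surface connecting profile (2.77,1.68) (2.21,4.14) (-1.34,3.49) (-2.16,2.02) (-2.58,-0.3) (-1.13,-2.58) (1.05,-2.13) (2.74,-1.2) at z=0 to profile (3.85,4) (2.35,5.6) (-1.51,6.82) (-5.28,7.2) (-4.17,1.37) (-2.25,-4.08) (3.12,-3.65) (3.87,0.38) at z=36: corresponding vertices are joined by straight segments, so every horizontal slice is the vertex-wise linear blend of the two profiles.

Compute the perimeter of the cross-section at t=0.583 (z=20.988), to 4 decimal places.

Perimeter at t=0.583: 27.7830

Cross-section at t=0.583: each vertex is (1-t)·p0[i] + t·p1[i].
  v1: (1-0.583)·(2.77,1.68) + 0.583·(3.85,4) = (3.3996,3.0326)
  v2: (1-0.583)·(2.21,4.14) + 0.583·(2.35,5.6) = (2.2916,4.9912)
  v3: (1-0.583)·(-1.34,3.49) + 0.583·(-1.51,6.82) = (-1.4391,5.4314)
  v4: (1-0.583)·(-2.16,2.02) + 0.583·(-5.28,7.2) = (-3.9790,5.0399)
  v5: (1-0.583)·(-2.58,-0.3) + 0.583·(-4.17,1.37) = (-3.5070,0.6736)
  v6: (1-0.583)·(-1.13,-2.58) + 0.583·(-2.25,-4.08) = (-1.7830,-3.4545)
  v7: (1-0.583)·(1.05,-2.13) + 0.583·(3.12,-3.65) = (2.2568,-3.0162)
  v8: (1-0.583)·(2.74,-1.2) + 0.583·(3.87,0.38) = (3.3988,-0.2789)
Perimeter = Σ |v_{i+1} − v_i|:
  edge 1→2: √(-1.1080² + 1.9586²) = 2.2503 (running 2.2503)
  edge 2→3: √(-3.7307² + 0.4402²) = 3.7566 (running 6.0069)
  edge 3→4: √(-2.5399² + -0.3915²) = 2.5698 (running 8.5768)
  edge 4→5: √(0.4720² + -4.3663²) = 4.3918 (running 12.9685)
  edge 5→6: √(1.7240² + -4.1281²) = 4.4736 (running 17.4422)
  edge 6→7: √(4.0398² + 0.4383²) = 4.0635 (running 21.5057)
  edge 7→8: √(1.1420² + 2.7373²) = 2.9660 (running 24.4716)
  edge 8→1: √(0.0008² + 3.3114²) = 3.3114 (running 27.7830)
Perimeter = 27.7830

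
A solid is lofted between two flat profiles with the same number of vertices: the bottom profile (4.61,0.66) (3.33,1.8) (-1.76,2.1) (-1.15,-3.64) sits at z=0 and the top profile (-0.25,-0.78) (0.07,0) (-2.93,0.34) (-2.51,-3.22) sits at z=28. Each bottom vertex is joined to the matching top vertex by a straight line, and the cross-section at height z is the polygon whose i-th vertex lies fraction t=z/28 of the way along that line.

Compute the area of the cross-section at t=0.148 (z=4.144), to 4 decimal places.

Area at t=0.148: 17.8079

Cross-section at t=0.148: each vertex is (1-t)·p0[i] + t·p1[i].
  v1: (1-0.148)·(4.61,0.66) + 0.148·(-0.25,-0.78) = (3.8907,0.4469)
  v2: (1-0.148)·(3.33,1.8) + 0.148·(0.07,0) = (2.8475,1.5336)
  v3: (1-0.148)·(-1.76,2.1) + 0.148·(-2.93,0.34) = (-1.9332,1.8395)
  v4: (1-0.148)·(-1.15,-3.64) + 0.148·(-2.51,-3.22) = (-1.3513,-3.5778)
Shoelace sum Σ(x_i·y_{i+1} − x_{i+1}·y_i):
  i=1: 3.8907·1.5336 − 2.8475·0.4469 = +4.6943 (running +4.6943)
  i=2: 2.8475·1.8395 − -1.9332·1.5336 = +8.2028 (running +12.8971)
  i=3: -1.9332·-3.5778 − -1.3513·1.8395 = +9.4022 (running +22.2993)
  i=4: -1.3513·0.4469 − 3.8907·-3.5778 = +13.3165 (running +35.6158)
Area = |Σ|/2 = |35.6158|/2 = 17.8079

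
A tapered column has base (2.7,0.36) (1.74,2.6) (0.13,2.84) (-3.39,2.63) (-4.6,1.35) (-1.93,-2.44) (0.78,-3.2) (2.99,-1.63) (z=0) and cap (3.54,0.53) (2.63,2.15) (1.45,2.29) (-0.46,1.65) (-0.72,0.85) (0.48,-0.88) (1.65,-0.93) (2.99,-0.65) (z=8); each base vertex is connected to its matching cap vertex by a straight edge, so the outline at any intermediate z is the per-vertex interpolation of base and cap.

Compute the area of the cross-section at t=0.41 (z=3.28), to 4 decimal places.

Cross-section at t=0.41: each vertex is (1-t)·p0[i] + t·p1[i].
  v1: (1-0.41)·(2.7,0.36) + 0.41·(3.54,0.53) = (3.0444,0.4297)
  v2: (1-0.41)·(1.74,2.6) + 0.41·(2.63,2.15) = (2.1049,2.4155)
  v3: (1-0.41)·(0.13,2.84) + 0.41·(1.45,2.29) = (0.6712,2.6145)
  v4: (1-0.41)·(-3.39,2.63) + 0.41·(-0.46,1.65) = (-2.1887,2.2282)
  v5: (1-0.41)·(-4.6,1.35) + 0.41·(-0.72,0.85) = (-3.0092,1.1450)
  v6: (1-0.41)·(-1.93,-2.44) + 0.41·(0.48,-0.88) = (-0.9419,-1.8004)
  v7: (1-0.41)·(0.78,-3.2) + 0.41·(1.65,-0.93) = (1.1367,-2.2693)
  v8: (1-0.41)·(2.99,-1.63) + 0.41·(2.99,-0.65) = (2.9900,-1.2282)
Shoelace sum Σ(x_i·y_{i+1} − x_{i+1}·y_i):
  i=1: 3.0444·2.4155 − 2.1049·0.4297 = +6.4493 (running +6.4493)
  i=2: 2.1049·2.6145 − 0.6712·2.4155 = +3.8820 (running +10.3313)
  i=3: 0.6712·2.2282 − -2.1887·2.6145 = +7.2179 (running +17.5492)
  i=4: -2.1887·1.1450 − -3.0092·2.2282 = +4.1990 (running +21.7482)
  i=5: -3.0092·-1.8004 − -0.9419·1.1450 = +6.4962 (running +28.2445)
  i=6: -0.9419·-2.2693 − 1.1367·-1.8004 = +4.1840 (running +32.4284)
  i=7: 1.1367·-1.2282 − 2.9900·-2.2693 = +5.3891 (running +37.8175)
  i=8: 2.9900·0.4297 − 3.0444·-1.2282 = +5.0239 (running +42.8415)
Area = |Σ|/2 = |42.8415|/2 = 21.4207

Area at t=0.41: 21.4207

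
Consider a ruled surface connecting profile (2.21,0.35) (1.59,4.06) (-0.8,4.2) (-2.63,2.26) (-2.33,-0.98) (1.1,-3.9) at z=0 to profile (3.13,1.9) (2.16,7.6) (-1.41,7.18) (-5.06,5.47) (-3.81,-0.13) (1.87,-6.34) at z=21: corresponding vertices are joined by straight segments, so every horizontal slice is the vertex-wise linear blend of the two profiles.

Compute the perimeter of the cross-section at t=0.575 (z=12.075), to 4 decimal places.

Perimeter at t=0.575: 29.4643

Cross-section at t=0.575: each vertex is (1-t)·p0[i] + t·p1[i].
  v1: (1-0.575)·(2.21,0.35) + 0.575·(3.13,1.9) = (2.7390,1.2412)
  v2: (1-0.575)·(1.59,4.06) + 0.575·(2.16,7.6) = (1.9178,6.0955)
  v3: (1-0.575)·(-0.8,4.2) + 0.575·(-1.41,7.18) = (-1.1507,5.9135)
  v4: (1-0.575)·(-2.63,2.26) + 0.575·(-5.06,5.47) = (-4.0272,4.1057)
  v5: (1-0.575)·(-2.33,-0.98) + 0.575·(-3.81,-0.13) = (-3.1810,-0.4913)
  v6: (1-0.575)·(1.1,-3.9) + 0.575·(1.87,-6.34) = (1.5428,-5.3030)
Perimeter = Σ |v_{i+1} − v_i|:
  edge 1→2: √(-0.8212² + 4.8542²) = 4.9232 (running 4.9232)
  edge 2→3: √(-3.0685² + -0.1820²) = 3.0739 (running 7.9971)
  edge 3→4: √(-2.8765² + -1.8078²) = 3.3974 (running 11.3945)
  edge 4→5: √(0.8462² + -4.5970²) = 4.6742 (running 16.0687)
  edge 5→6: √(4.7237² + -4.8117²) = 6.7429 (running 22.8117)
  edge 6→1: √(1.1962² + 6.5442²) = 6.6527 (running 29.4643)
Perimeter = 29.4643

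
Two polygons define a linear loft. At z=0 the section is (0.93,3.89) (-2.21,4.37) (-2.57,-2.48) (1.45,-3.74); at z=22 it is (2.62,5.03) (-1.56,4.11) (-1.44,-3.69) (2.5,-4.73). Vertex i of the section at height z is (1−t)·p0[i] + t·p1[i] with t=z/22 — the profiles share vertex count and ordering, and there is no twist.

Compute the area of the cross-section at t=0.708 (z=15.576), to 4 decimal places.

Area at t=0.708: 32.6466

Cross-section at t=0.708: each vertex is (1-t)·p0[i] + t·p1[i].
  v1: (1-0.708)·(0.93,3.89) + 0.708·(2.62,5.03) = (2.1265,4.6971)
  v2: (1-0.708)·(-2.21,4.37) + 0.708·(-1.56,4.11) = (-1.7498,4.1859)
  v3: (1-0.708)·(-2.57,-2.48) + 0.708·(-1.44,-3.69) = (-1.7700,-3.3367)
  v4: (1-0.708)·(1.45,-3.74) + 0.708·(2.5,-4.73) = (2.1934,-4.4409)
Shoelace sum Σ(x_i·y_{i+1} − x_{i+1}·y_i):
  i=1: 2.1265·4.1859 − -1.7498·4.6971 = +17.1205 (running +17.1205)
  i=2: -1.7498·-3.3367 − -1.7700·4.1859 = +13.2474 (running +30.3679)
  i=3: -1.7700·-4.4409 − 2.1934·-3.3367 = +15.1789 (running +45.5468)
  i=4: 2.1934·4.6971 − 2.1265·-4.4409 = +19.7464 (running +65.2932)
Area = |Σ|/2 = |65.2932|/2 = 32.6466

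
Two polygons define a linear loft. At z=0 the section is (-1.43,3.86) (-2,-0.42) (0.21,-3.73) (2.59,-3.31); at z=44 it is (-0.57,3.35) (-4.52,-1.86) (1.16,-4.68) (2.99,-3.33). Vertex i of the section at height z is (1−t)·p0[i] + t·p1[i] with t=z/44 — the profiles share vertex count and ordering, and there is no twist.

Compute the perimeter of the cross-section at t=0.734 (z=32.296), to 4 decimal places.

Perimeter at t=0.734: 21.4283

Cross-section at t=0.734: each vertex is (1-t)·p0[i] + t·p1[i].
  v1: (1-0.734)·(-1.43,3.86) + 0.734·(-0.57,3.35) = (-0.7988,3.4857)
  v2: (1-0.734)·(-2,-0.42) + 0.734·(-4.52,-1.86) = (-3.8497,-1.4770)
  v3: (1-0.734)·(0.21,-3.73) + 0.734·(1.16,-4.68) = (0.9073,-4.4273)
  v4: (1-0.734)·(2.59,-3.31) + 0.734·(2.99,-3.33) = (2.8836,-3.3247)
Perimeter = Σ |v_{i+1} − v_i|:
  edge 1→2: √(-3.0509² + -4.9626²) = 5.8254 (running 5.8254)
  edge 2→3: √(4.7570² + -2.9503²) = 5.5976 (running 11.4231)
  edge 3→4: √(1.9763² + 1.1026²) = 2.2631 (running 13.6861)
  edge 4→1: √(-3.6824² + 6.8103²) = 7.7421 (running 21.4283)
Perimeter = 21.4283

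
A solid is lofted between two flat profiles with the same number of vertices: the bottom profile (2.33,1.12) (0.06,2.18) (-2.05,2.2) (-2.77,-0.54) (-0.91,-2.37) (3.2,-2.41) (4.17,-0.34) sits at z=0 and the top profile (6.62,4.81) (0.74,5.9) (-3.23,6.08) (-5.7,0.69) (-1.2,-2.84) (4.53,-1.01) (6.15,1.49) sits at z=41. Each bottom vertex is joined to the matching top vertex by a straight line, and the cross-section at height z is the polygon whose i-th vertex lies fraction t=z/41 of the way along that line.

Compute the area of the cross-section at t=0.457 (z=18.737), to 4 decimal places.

Cross-section at t=0.457: each vertex is (1-t)·p0[i] + t·p1[i].
  v1: (1-0.457)·(2.33,1.12) + 0.457·(6.62,4.81) = (4.2905,2.8063)
  v2: (1-0.457)·(0.06,2.18) + 0.457·(0.74,5.9) = (0.3708,3.8800)
  v3: (1-0.457)·(-2.05,2.2) + 0.457·(-3.23,6.08) = (-2.5893,3.9732)
  v4: (1-0.457)·(-2.77,-0.54) + 0.457·(-5.7,0.69) = (-4.1090,0.0221)
  v5: (1-0.457)·(-0.91,-2.37) + 0.457·(-1.2,-2.84) = (-1.0425,-2.5848)
  v6: (1-0.457)·(3.2,-2.41) + 0.457·(4.53,-1.01) = (3.8078,-1.7702)
  v7: (1-0.457)·(4.17,-0.34) + 0.457·(6.15,1.49) = (5.0749,0.4963)
Shoelace sum Σ(x_i·y_{i+1} − x_{i+1}·y_i):
  i=1: 4.2905·3.8800 − 0.3708·2.8063 = +15.6070 (running +15.6070)
  i=2: 0.3708·3.9732 − -2.5893·3.8800 = +11.5195 (running +27.1265)
  i=3: -2.5893·0.0221 − -4.1090·3.9732 = +16.2685 (running +43.3950)
  i=4: -4.1090·-2.5848 − -1.0425·0.0221 = +10.6440 (running +54.0390)
  i=5: -1.0425·-1.7702 − 3.8078·-2.5848 = +11.6879 (running +65.7268)
  i=6: 3.8078·0.4963 − 5.0749·-1.7702 = +10.8734 (running +76.6002)
  i=7: 5.0749·2.8063 − 4.2905·0.4963 = +12.1123 (running +88.7125)
Area = |Σ|/2 = |88.7125|/2 = 44.3563

Area at t=0.457: 44.3563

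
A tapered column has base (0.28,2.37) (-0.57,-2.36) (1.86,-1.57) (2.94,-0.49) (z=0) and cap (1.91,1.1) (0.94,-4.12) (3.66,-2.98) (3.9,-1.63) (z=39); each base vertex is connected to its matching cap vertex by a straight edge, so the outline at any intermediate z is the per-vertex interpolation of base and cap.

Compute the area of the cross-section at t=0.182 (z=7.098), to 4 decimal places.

Cross-section at t=0.182: each vertex is (1-t)·p0[i] + t·p1[i].
  v1: (1-0.182)·(0.28,2.37) + 0.182·(1.91,1.1) = (0.5767,2.1389)
  v2: (1-0.182)·(-0.57,-2.36) + 0.182·(0.94,-4.12) = (-0.2952,-2.6803)
  v3: (1-0.182)·(1.86,-1.57) + 0.182·(3.66,-2.98) = (2.1876,-1.8266)
  v4: (1-0.182)·(2.94,-0.49) + 0.182·(3.9,-1.63) = (3.1147,-0.6975)
Shoelace sum Σ(x_i·y_{i+1} − x_{i+1}·y_i):
  i=1: 0.5767·-2.6803 − -0.2952·2.1389 = -0.9143 (running -0.9143)
  i=2: -0.2952·-1.8266 − 2.1876·-2.6803 = +6.4026 (running +5.4884)
  i=3: 2.1876·-0.6975 − 3.1147·-1.8266 = +4.1636 (running +9.6520)
  i=4: 3.1147·2.1389 − 0.5767·-0.6975 = +7.0642 (running +16.7161)
Area = |Σ|/2 = |16.7161|/2 = 8.3581

Area at t=0.182: 8.3581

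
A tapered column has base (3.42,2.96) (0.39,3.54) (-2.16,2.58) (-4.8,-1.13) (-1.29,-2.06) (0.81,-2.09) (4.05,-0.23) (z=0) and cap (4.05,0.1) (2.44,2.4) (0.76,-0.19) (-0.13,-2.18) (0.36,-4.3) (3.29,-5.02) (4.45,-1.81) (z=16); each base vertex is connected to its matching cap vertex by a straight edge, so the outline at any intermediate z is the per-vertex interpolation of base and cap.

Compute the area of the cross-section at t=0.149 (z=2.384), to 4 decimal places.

Area at t=0.149: 32.1700

Cross-section at t=0.149: each vertex is (1-t)·p0[i] + t·p1[i].
  v1: (1-0.149)·(3.42,2.96) + 0.149·(4.05,0.1) = (3.5139,2.5339)
  v2: (1-0.149)·(0.39,3.54) + 0.149·(2.44,2.4) = (0.6955,3.3701)
  v3: (1-0.149)·(-2.16,2.58) + 0.149·(0.76,-0.19) = (-1.7249,2.1673)
  v4: (1-0.149)·(-4.8,-1.13) + 0.149·(-0.13,-2.18) = (-4.1042,-1.2864)
  v5: (1-0.149)·(-1.29,-2.06) + 0.149·(0.36,-4.3) = (-1.0442,-2.3938)
  v6: (1-0.149)·(0.81,-2.09) + 0.149·(3.29,-5.02) = (1.1795,-2.5266)
  v7: (1-0.149)·(4.05,-0.23) + 0.149·(4.45,-1.81) = (4.1096,-0.4654)
Shoelace sum Σ(x_i·y_{i+1} − x_{i+1}·y_i):
  i=1: 3.5139·3.3701 − 0.6955·2.5339 = +10.0801 (running +10.0801)
  i=2: 0.6955·2.1673 − -1.7249·3.3701 = +7.3204 (running +17.4005)
  i=3: -1.7249·-1.2864 − -4.1042·2.1673 = +11.1139 (running +28.5144)
  i=4: -4.1042·-2.3938 − -1.0442·-1.2864 = +8.4812 (running +36.9955)
  i=5: -1.0442·-2.5266 − 1.1795·-2.3938 = +5.4616 (running +42.4571)
  i=6: 1.1795·-0.4654 − 4.1096·-2.5266 = +9.8342 (running +52.2914)
  i=7: 4.1096·2.5339 − 3.5139·-0.4654 = +12.0486 (running +64.3399)
Area = |Σ|/2 = |64.3399|/2 = 32.1700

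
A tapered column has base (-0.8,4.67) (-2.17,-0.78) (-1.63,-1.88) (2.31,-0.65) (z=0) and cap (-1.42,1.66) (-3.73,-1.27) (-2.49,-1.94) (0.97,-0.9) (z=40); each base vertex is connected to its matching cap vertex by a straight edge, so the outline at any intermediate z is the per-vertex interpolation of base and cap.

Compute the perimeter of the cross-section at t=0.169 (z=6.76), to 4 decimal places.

Perimeter at t=0.169: 16.2120

Cross-section at t=0.169: each vertex is (1-t)·p0[i] + t·p1[i].
  v1: (1-0.169)·(-0.8,4.67) + 0.169·(-1.42,1.66) = (-0.9048,4.1613)
  v2: (1-0.169)·(-2.17,-0.78) + 0.169·(-3.73,-1.27) = (-2.4336,-0.8628)
  v3: (1-0.169)·(-1.63,-1.88) + 0.169·(-2.49,-1.94) = (-1.7753,-1.8901)
  v4: (1-0.169)·(2.31,-0.65) + 0.169·(0.97,-0.9) = (2.0835,-0.6923)
Perimeter = Σ |v_{i+1} − v_i|:
  edge 1→2: √(-1.5289² + -5.0241²) = 5.2516 (running 5.2516)
  edge 2→3: √(0.6583² + -1.0273²) = 1.2201 (running 6.4717)
  edge 3→4: √(3.8589² + 1.1979²) = 4.0405 (running 10.5123)
  edge 4→1: √(-2.9883² + 4.8536²) = 5.6997 (running 16.2120)
Perimeter = 16.2120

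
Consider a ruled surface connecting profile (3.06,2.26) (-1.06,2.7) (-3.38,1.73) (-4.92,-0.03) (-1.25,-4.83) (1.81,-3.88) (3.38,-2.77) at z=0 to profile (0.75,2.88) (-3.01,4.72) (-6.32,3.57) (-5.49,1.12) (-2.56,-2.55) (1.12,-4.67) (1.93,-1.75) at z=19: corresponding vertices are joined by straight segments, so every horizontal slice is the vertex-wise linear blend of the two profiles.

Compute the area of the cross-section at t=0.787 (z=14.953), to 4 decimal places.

Area at t=0.787: 44.6528

Cross-section at t=0.787: each vertex is (1-t)·p0[i] + t·p1[i].
  v1: (1-0.787)·(3.06,2.26) + 0.787·(0.75,2.88) = (1.2420,2.7479)
  v2: (1-0.787)·(-1.06,2.7) + 0.787·(-3.01,4.72) = (-2.5946,4.2897)
  v3: (1-0.787)·(-3.38,1.73) + 0.787·(-6.32,3.57) = (-5.6938,3.1781)
  v4: (1-0.787)·(-4.92,-0.03) + 0.787·(-5.49,1.12) = (-5.3686,0.8751)
  v5: (1-0.787)·(-1.25,-4.83) + 0.787·(-2.56,-2.55) = (-2.2810,-3.0356)
  v6: (1-0.787)·(1.81,-3.88) + 0.787·(1.12,-4.67) = (1.2670,-4.5017)
  v7: (1-0.787)·(3.38,-2.77) + 0.787·(1.93,-1.75) = (2.2388,-1.9673)
Shoelace sum Σ(x_i·y_{i+1} − x_{i+1}·y_i):
  i=1: 1.2420·4.2897 − -2.5946·2.7479 = +12.4579 (running +12.4579)
  i=2: -2.5946·3.1781 − -5.6938·4.2897 = +16.1788 (running +28.6368)
  i=3: -5.6938·0.8751 − -5.3686·3.1781 = +12.0795 (running +40.7162)
  i=4: -5.3686·-3.0356 − -2.2810·0.8751 = +18.2931 (running +59.0093)
  i=5: -2.2810·-4.5017 − 1.2670·-3.0356 = +14.1144 (running +73.1237)
  i=6: 1.2670·-1.9673 − 2.2388·-4.5017 = +7.5862 (running +80.7099)
  i=7: 2.2388·2.7479 − 1.2420·-1.9673 = +8.5956 (running +89.3055)
Area = |Σ|/2 = |89.3055|/2 = 44.6528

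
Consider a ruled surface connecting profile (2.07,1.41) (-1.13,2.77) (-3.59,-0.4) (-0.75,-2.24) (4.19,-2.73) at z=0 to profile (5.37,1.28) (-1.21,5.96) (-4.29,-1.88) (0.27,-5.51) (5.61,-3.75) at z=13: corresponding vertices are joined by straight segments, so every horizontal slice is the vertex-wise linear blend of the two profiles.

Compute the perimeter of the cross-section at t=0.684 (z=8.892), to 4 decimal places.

Perimeter at t=0.684: 28.7791

Cross-section at t=0.684: each vertex is (1-t)·p0[i] + t·p1[i].
  v1: (1-0.684)·(2.07,1.41) + 0.684·(5.37,1.28) = (4.3272,1.3211)
  v2: (1-0.684)·(-1.13,2.77) + 0.684·(-1.21,5.96) = (-1.1847,4.9520)
  v3: (1-0.684)·(-3.59,-0.4) + 0.684·(-4.29,-1.88) = (-4.0688,-1.4123)
  v4: (1-0.684)·(-0.75,-2.24) + 0.684·(0.27,-5.51) = (-0.0523,-4.4767)
  v5: (1-0.684)·(4.19,-2.73) + 0.684·(5.61,-3.75) = (5.1613,-3.4277)
Perimeter = Σ |v_{i+1} − v_i|:
  edge 1→2: √(-5.5119² + 3.6309²) = 6.6003 (running 6.6003)
  edge 2→3: √(-2.8841² + -6.3643²) = 6.9873 (running 13.5876)
  edge 3→4: √(4.0165² + -3.0644²) = 5.0520 (running 18.6396)
  edge 4→5: √(5.2136² + 1.0490²) = 5.3181 (running 23.9577)
  edge 5→1: √(-0.8341² + 4.7488²) = 4.8215 (running 28.7791)
Perimeter = 28.7791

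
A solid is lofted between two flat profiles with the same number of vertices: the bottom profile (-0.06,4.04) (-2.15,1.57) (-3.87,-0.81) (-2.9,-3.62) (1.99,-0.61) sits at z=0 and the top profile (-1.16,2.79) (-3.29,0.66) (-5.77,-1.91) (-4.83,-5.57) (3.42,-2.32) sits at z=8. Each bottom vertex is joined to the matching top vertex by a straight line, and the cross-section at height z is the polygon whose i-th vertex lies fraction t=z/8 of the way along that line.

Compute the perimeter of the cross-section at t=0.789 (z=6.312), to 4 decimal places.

Cross-section at t=0.789: each vertex is (1-t)·p0[i] + t·p1[i].
  v1: (1-0.789)·(-0.06,4.04) + 0.789·(-1.16,2.79) = (-0.9279,3.0537)
  v2: (1-0.789)·(-2.15,1.57) + 0.789·(-3.29,0.66) = (-3.0495,0.8520)
  v3: (1-0.789)·(-3.87,-0.81) + 0.789·(-5.77,-1.91) = (-5.3691,-1.6779)
  v4: (1-0.789)·(-2.9,-3.62) + 0.789·(-4.83,-5.57) = (-4.4228,-5.1585)
  v5: (1-0.789)·(1.99,-0.61) + 0.789·(3.42,-2.32) = (3.1183,-1.9592)
Perimeter = Σ |v_{i+1} − v_i|:
  edge 1→2: √(-2.1216² + -2.2017²) = 3.0576 (running 3.0576)
  edge 2→3: √(-2.3196² + -2.5299²) = 3.4324 (running 6.4899)
  edge 3→4: √(0.9463² + -3.4806²) = 3.6070 (running 10.0969)
  edge 4→5: √(7.5410² + 3.1994²) = 8.1917 (running 18.2886)
  edge 5→1: √(-4.0462² + 5.0129²) = 6.4421 (running 24.7307)
Perimeter = 24.7307

Perimeter at t=0.789: 24.7307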